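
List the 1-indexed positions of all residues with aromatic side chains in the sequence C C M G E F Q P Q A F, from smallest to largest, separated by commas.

Phenylalanine (F), tryptophan (W), and tyrosine (Y) have aromatic ring side chains.
Matching residues: F6, F11.

6, 11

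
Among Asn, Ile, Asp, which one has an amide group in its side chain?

Asparagine (N) and glutamine (Q) have uncharged amide side chains.
Of the listed options, only Asn belongs to this group.

Asn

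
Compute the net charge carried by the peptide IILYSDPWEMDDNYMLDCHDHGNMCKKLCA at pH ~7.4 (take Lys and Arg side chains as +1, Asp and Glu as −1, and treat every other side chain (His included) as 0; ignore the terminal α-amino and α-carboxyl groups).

-4

Positive (K, R): K26, K27 → +2.
Negative (D, E): D6, E9, D11, D12, D17, D20 → −6.
Net charge = (+2) + (−6) = −4.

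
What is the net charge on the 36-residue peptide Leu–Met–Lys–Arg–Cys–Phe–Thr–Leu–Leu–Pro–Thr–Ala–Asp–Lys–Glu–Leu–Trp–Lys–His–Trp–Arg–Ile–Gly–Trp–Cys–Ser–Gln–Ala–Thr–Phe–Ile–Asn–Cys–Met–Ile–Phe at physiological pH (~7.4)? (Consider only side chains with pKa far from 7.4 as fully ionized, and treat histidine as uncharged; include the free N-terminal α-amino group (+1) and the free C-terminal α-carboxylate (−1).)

+3

The side chains ionized at physiological pH are Lys/Arg (+1) and Asp/Glu (−1); with His treated as neutral, nothing else contributes.
Positive (K, R): Lys3, Arg4, Lys14, Lys18, Arg21 → +5.
Negative (D, E): Asp13, Glu15 → −2.
The N-terminus (+1) and C-terminus (−1) cancel.
Net charge = (+5) + (−2) = +3.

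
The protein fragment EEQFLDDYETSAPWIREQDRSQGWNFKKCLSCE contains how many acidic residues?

8

Only D (aspartate) and E (glutamate) carry a side-chain carboxylic acid.
Matching residues: E1, E2, D6, D7, E9, E17, D19, E33.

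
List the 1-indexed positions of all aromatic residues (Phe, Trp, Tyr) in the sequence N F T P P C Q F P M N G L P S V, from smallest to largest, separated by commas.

Matching residues: F2, F8.

2, 8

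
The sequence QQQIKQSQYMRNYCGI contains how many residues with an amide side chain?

6

Only N (asparagine) and Q (glutamine) carry a side-chain carboxamide.
Matching residues: Q1, Q2, Q3, Q6, Q8, N12.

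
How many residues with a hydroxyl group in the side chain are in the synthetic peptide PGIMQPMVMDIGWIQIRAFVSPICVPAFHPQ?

1

The –OH-bearing residues are Ser, Thr (aliphatic alcohols), and Tyr (phenol).
Matching residues: S21.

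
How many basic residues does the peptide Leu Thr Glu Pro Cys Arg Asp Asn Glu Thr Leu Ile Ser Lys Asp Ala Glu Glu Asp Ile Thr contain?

K, R, and H are the three residues with basic side chains (ε-amine, guanidinium, and imidazole respectively).
Matching residues: Arg6, Lys14.

2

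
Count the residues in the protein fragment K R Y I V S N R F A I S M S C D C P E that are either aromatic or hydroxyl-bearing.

Aromatic: F, W, Y. Hydroxyl-bearing: S, T, Y.
Aromatic residues here: Y3, F9 (2).
Hydroxyl-bearing residues here: Y3, S6, S12, S14 (4).
Y is in both groups, so the 1 Y residue must not be double-counted.
Total = 2 + 4 − 1 = 5.

5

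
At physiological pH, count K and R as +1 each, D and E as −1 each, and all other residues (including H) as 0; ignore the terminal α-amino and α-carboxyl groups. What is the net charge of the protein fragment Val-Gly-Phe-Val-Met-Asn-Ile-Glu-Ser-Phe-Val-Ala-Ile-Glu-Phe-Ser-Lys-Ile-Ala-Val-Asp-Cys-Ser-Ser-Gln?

-2

Positive (K, R): Lys17 → +1.
Negative (D, E): Glu8, Glu14, Asp21 → −3.
Net charge = (+1) + (−3) = −2.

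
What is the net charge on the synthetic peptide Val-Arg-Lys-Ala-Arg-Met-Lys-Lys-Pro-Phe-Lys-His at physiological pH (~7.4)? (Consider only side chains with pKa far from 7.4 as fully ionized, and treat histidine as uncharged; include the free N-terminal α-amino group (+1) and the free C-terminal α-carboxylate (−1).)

At pH ~7.4 the Lys and Arg side chains are protonated (+1), the Asp and Glu side chains are deprotonated (−1), and with His taken as neutral all other side chains carry no charge.
Positive (K, R): Arg2, Lys3, Arg5, Lys7, Lys8, Lys11 → +6.
Negative (D, E): none → −0.
The N-terminus (+1) and C-terminus (−1) cancel.
Net charge = (+6) + (−0) = +6.

+6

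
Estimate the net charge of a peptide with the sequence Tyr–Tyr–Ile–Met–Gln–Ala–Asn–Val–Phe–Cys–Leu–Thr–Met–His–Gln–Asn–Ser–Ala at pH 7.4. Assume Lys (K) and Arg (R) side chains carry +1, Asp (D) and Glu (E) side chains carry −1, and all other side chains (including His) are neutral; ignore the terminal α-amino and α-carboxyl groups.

0

Positive (K, R): none → +0.
Negative (D, E): none → −0.
Net charge = (+0) + (−0) = 0.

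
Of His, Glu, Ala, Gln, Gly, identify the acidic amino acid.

Glu

The acidic residues are Asp (D) and Glu (E), whose side chains end in a carboxylate group.
Of the listed options, only Glu belongs to this group.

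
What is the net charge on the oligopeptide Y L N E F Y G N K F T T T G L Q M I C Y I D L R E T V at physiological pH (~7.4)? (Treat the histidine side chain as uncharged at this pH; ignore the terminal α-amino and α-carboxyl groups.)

At pH ~7.4 the Lys and Arg side chains are protonated (+1), the Asp and Glu side chains are deprotonated (−1), and with His taken as neutral all other side chains carry no charge.
Positive (K, R): K9, R24 → +2.
Negative (D, E): E4, D22, E25 → −3.
Net charge = (+2) + (−3) = −1.

-1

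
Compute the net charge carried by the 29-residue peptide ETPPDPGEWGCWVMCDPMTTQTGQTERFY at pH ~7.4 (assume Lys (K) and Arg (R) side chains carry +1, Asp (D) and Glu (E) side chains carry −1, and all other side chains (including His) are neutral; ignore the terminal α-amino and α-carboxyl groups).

Positive (K, R): R27 → +1.
Negative (D, E): E1, D5, E8, D16, E26 → −5.
Net charge = (+1) + (−5) = −4.

-4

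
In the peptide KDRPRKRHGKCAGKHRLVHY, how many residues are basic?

11

Lysine (K), arginine (R), and histidine (H) have basic, nitrogen-containing side chains.
Matching residues: K1, R3, R5, K6, R7, H8, K10, K14, H15, R16, H19.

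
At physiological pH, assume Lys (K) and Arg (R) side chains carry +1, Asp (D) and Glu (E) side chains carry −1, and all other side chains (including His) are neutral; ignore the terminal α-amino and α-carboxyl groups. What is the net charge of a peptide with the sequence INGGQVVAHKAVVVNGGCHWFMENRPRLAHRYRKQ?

Positive (K, R): K10, R25, R27, R31, R33, K34 → +6.
Negative (D, E): E23 → −1.
Net charge = (+6) + (−1) = +5.

+5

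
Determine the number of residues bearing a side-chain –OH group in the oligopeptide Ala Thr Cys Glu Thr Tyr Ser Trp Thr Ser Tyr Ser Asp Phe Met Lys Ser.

The –OH-bearing residues are Ser, Thr (aliphatic alcohols), and Tyr (phenol).
Matching residues: Thr2, Thr5, Tyr6, Ser7, Thr9, Ser10, Tyr11, Ser12, Ser17.

9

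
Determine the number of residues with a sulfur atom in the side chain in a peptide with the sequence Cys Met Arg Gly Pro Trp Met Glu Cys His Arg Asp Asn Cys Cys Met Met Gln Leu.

8

The sulfur-bearing residues are cysteine (–SH) and methionine (–S–CH₃).
Matching residues: Cys1, Met2, Met7, Cys9, Cys14, Cys15, Met16, Met17.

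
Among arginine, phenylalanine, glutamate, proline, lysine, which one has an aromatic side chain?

F, W, and Y each carry an aromatic ring on the side chain.
Of the listed options, only phenylalanine belongs to this group.

phenylalanine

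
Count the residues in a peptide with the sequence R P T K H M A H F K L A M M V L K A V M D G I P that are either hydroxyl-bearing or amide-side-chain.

1

Hydroxyl-bearing: S, T, Y. Amide-side-chain: N, Q.
Hydroxyl-bearing residues here: T3 (1).
Amide-side-chain residues here: none (0).
The two groups share no amino acid, so total = 1 + 0 = 1.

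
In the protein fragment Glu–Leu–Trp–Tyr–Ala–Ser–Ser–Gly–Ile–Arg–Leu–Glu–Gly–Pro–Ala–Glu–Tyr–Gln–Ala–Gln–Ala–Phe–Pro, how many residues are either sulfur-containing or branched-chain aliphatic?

3

Sulfur-containing: C, M. Branched-chain aliphatic: I, L, V.
Sulfur-containing residues here: none (0).
Branched-chain aliphatic residues here: Leu2, Ile9, Leu11 (3).
The two groups share no amino acid, so total = 0 + 3 = 3.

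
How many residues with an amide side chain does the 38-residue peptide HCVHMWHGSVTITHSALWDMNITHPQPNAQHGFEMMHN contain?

The amide-side-chain residues are Asn (N) and Gln (Q).
Matching residues: N21, Q26, N28, Q30, N38.

5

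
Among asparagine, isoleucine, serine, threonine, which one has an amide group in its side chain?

asparagine

The amide-side-chain residues are Asn (N) and Gln (Q).
Of the listed options, only asparagine belongs to this group.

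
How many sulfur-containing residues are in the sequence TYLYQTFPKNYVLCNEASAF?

Cysteine (C, thiol) and methionine (M, thioether) are the two sulfur-containing amino acids.
Matching residues: C14.

1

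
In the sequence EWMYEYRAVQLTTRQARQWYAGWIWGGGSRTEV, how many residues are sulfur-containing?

Cysteine (C, thiol) and methionine (M, thioether) are the two sulfur-containing amino acids.
Matching residues: M3.

1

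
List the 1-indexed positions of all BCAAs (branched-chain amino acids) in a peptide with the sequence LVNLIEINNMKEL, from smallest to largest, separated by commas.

Valine (V), leucine (L), and isoleucine (I) are the branched-chain amino acids.
Matching residues: L1, V2, L4, I5, I7, L13.

1, 2, 4, 5, 7, 13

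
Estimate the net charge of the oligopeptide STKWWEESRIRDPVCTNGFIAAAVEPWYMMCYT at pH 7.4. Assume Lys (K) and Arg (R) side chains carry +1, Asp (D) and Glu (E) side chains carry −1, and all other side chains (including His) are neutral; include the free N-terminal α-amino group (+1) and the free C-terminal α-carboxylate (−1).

Positive (K, R): K3, R9, R11 → +3.
Negative (D, E): E6, E7, D12, E25 → −4.
The N-terminus (+1) and C-terminus (−1) cancel.
Net charge = (+3) + (−4) = −1.

-1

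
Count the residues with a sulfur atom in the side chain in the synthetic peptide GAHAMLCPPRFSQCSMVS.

Cysteine (C, thiol) and methionine (M, thioether) are the two sulfur-containing amino acids.
Matching residues: M5, C7, C14, M16.

4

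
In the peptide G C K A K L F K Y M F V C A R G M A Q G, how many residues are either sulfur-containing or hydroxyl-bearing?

5

Sulfur-containing: C, M. Hydroxyl-bearing: S, T, Y.
Sulfur-containing residues here: C2, M10, C13, M17 (4).
Hydroxyl-bearing residues here: Y9 (1).
The two groups share no amino acid, so total = 4 + 1 = 5.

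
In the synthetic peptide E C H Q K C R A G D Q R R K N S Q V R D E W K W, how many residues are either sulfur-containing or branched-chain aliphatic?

Sulfur-containing: C, M. Branched-chain aliphatic: I, L, V.
Sulfur-containing residues here: C2, C6 (2).
Branched-chain aliphatic residues here: V18 (1).
The two groups share no amino acid, so total = 2 + 1 = 3.

3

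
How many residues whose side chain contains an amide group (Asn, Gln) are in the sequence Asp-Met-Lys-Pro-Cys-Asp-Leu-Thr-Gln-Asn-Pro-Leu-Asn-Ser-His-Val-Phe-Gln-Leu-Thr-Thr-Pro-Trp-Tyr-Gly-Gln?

5

Matching residues: Gln9, Asn10, Asn13, Gln18, Gln26.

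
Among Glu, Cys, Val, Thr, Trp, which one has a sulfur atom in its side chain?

Only Cys (C) and Met (M) have a sulfur atom in the side chain.
Of the listed options, only Cys belongs to this group.

Cys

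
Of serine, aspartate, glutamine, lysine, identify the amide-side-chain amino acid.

Only N (asparagine) and Q (glutamine) carry a side-chain carboxamide.
Of the listed options, only glutamine belongs to this group.

glutamine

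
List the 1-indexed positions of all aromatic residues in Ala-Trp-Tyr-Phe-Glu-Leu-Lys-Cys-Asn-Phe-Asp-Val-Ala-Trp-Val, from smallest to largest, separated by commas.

2, 3, 4, 10, 14

Phenylalanine (F), tryptophan (W), and tyrosine (Y) have aromatic ring side chains.
Matching residues: Trp2, Tyr3, Phe4, Phe10, Trp14.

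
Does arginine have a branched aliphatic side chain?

The BCAAs are Val, Leu, and Ile — aliphatic side chains with a branch point.
Arginine is not in this group.

No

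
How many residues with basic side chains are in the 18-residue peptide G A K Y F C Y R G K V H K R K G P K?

8

The basic amino acids are Lys (K), Arg (R), and His (H).
Matching residues: K3, R8, K10, H12, K13, R14, K15, K18.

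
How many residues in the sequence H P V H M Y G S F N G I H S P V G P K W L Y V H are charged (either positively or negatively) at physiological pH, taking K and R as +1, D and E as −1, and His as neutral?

Charged side chains at pH ~7.4: K, R (positive); D, E (negative).
Matching residues: K19.

1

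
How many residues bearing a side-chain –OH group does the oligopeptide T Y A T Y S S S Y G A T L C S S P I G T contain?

S, T, and Y are the three residues with a side-chain hydroxyl.
Matching residues: T1, Y2, T4, Y5, S6, S7, S8, Y9, T12, S15, S16, T20.

12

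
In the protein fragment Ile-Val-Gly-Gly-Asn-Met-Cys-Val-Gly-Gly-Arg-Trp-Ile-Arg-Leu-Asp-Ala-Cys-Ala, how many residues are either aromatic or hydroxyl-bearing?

1

Aromatic: F, W, Y. Hydroxyl-bearing: S, T, Y.
Aromatic residues here: Trp12 (1).
Hydroxyl-bearing residues here: none (0).
(Y belongs to both groups, but none appear in this sequence.) Total = 1 + 0 = 1.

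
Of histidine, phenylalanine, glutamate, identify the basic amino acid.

K, R, and H are the three residues with basic side chains (ε-amine, guanidinium, and imidazole respectively).
Of the listed options, only histidine belongs to this group.

histidine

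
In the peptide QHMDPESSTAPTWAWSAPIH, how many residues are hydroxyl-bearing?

5

S, T, and Y are the three residues with a side-chain hydroxyl.
Matching residues: S7, S8, T9, T12, S16.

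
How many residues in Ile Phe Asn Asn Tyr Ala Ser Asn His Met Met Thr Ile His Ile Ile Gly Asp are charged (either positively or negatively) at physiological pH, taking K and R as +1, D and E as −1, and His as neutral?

1

Charged side chains at pH ~7.4: K, R (positive); D, E (negative).
Matching residues: Asp18.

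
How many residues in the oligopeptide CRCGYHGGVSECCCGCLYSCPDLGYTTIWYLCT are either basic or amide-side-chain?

Basic: H, K, R. Amide-side-chain: N, Q.
Basic residues here: R2, H6 (2).
Amide-side-chain residues here: none (0).
The two groups share no amino acid, so total = 2 + 0 = 2.

2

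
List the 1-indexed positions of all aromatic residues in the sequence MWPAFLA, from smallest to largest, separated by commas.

F, W, and Y each carry an aromatic ring on the side chain.
Matching residues: W2, F5.

2, 5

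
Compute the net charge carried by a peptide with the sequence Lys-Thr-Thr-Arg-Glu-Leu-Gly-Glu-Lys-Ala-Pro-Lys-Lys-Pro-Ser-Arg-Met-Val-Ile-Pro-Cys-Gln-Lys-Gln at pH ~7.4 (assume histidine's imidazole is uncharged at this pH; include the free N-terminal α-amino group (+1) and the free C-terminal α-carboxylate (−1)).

+5

At pH ~7.4 the Lys and Arg side chains are protonated (+1), the Asp and Glu side chains are deprotonated (−1), and with His taken as neutral all other side chains carry no charge.
Positive (K, R): Lys1, Arg4, Lys9, Lys12, Lys13, Arg16, Lys23 → +7.
Negative (D, E): Glu5, Glu8 → −2.
The N-terminus (+1) and C-terminus (−1) cancel.
Net charge = (+7) + (−2) = +5.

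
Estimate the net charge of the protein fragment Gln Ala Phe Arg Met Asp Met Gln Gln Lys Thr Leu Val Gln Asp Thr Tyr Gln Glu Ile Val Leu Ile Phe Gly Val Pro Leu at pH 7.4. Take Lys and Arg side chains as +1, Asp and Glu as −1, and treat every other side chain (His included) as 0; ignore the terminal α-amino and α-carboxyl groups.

-1

Positive (K, R): Arg4, Lys10 → +2.
Negative (D, E): Asp6, Asp15, Glu19 → −3.
Net charge = (+2) + (−3) = −1.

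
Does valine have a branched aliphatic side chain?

The BCAAs are Val, Leu, and Ile — aliphatic side chains with a branch point.
Valine is in this group.

Yes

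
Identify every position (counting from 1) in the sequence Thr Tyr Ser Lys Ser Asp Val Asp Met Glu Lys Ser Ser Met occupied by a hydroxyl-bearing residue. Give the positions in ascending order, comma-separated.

1, 2, 3, 5, 12, 13

S, T, and Y are the three residues with a side-chain hydroxyl.
Matching residues: Thr1, Tyr2, Ser3, Ser5, Ser12, Ser13.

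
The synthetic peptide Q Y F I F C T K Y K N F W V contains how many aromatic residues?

The aromatic amino acids are Phe (F, benzyl), Trp (W, indole), and Tyr (Y, phenol).
Matching residues: Y2, F3, F5, Y9, F12, W13.

6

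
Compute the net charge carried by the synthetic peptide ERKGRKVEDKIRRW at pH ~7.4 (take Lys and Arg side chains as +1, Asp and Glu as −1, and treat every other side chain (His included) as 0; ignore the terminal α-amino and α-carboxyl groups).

Positive (K, R): R2, K3, R5, K6, K10, R12, R13 → +7.
Negative (D, E): E1, E8, D9 → −3.
Net charge = (+7) + (−3) = +4.

+4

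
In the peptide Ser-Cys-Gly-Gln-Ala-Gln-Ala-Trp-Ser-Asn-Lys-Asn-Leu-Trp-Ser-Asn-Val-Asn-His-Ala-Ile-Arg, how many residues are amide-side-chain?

6

The amide-side-chain residues are Asn (N) and Gln (Q).
Matching residues: Gln4, Gln6, Asn10, Asn12, Asn16, Asn18.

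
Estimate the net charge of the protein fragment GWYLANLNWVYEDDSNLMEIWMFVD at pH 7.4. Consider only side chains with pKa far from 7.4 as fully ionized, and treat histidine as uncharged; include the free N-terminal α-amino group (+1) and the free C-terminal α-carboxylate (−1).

At pH ~7.4 the Lys and Arg side chains are protonated (+1), the Asp and Glu side chains are deprotonated (−1), and with His taken as neutral all other side chains carry no charge.
Positive (K, R): none → +0.
Negative (D, E): E12, D13, D14, E19, D25 → −5.
The N-terminus (+1) and C-terminus (−1) cancel.
Net charge = (+0) + (−5) = −5.

-5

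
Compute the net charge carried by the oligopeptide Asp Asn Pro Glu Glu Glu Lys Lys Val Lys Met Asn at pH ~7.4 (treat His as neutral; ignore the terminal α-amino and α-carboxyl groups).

At pH ~7.4 the Lys and Arg side chains are protonated (+1), the Asp and Glu side chains are deprotonated (−1), and with His taken as neutral all other side chains carry no charge.
Positive (K, R): Lys7, Lys8, Lys10 → +3.
Negative (D, E): Asp1, Glu4, Glu5, Glu6 → −4.
Net charge = (+3) + (−4) = −1.

-1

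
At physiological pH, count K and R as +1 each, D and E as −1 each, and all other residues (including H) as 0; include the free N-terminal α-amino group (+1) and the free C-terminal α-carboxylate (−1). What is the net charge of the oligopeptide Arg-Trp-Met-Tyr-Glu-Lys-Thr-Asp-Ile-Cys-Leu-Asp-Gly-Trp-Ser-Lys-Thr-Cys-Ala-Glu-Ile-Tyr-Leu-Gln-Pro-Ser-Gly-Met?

Positive (K, R): Arg1, Lys6, Lys16 → +3.
Negative (D, E): Glu5, Asp8, Asp12, Glu20 → −4.
The N-terminus (+1) and C-terminus (−1) cancel.
Net charge = (+3) + (−4) = −1.

-1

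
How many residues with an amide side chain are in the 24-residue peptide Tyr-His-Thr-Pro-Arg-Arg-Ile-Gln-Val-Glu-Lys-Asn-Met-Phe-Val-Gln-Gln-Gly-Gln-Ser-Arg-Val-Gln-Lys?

6

The amide-side-chain residues are Asn (N) and Gln (Q).
Matching residues: Gln8, Asn12, Gln16, Gln17, Gln19, Gln23.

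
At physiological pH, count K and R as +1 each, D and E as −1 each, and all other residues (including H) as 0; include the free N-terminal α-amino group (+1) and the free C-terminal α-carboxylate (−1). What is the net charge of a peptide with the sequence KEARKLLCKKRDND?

Positive (K, R): K1, R4, K5, K9, K10, R11 → +6.
Negative (D, E): E2, D12, D14 → −3.
The N-terminus (+1) and C-terminus (−1) cancel.
Net charge = (+6) + (−3) = +3.

+3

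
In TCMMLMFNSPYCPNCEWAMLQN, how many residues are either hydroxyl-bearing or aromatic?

Hydroxyl-bearing: S, T, Y. Aromatic: F, W, Y.
Hydroxyl-bearing residues here: T1, S9, Y11 (3).
Aromatic residues here: F7, Y11, W17 (3).
Y is in both groups, so the 1 Y residue must not be double-counted.
Total = 3 + 3 − 1 = 5.

5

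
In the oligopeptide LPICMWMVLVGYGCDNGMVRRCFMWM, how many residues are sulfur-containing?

Only Cys (C) and Met (M) have a sulfur atom in the side chain.
Matching residues: C4, M5, M7, C14, M18, C22, M24, M26.

8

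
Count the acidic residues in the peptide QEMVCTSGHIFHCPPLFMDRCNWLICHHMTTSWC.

2

Aspartate (D) and glutamate (E) have carboxylic-acid side chains and are the acidic amino acids.
Matching residues: E2, D19.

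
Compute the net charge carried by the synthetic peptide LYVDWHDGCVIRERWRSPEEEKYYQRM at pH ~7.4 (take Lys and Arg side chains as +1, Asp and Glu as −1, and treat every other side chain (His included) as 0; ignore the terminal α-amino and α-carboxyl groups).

Positive (K, R): R12, R14, R16, K22, R26 → +5.
Negative (D, E): D4, D7, E13, E19, E20, E21 → −6.
Net charge = (+5) + (−6) = −1.

-1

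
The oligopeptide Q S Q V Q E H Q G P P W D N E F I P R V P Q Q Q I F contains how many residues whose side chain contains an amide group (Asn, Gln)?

Matching residues: Q1, Q3, Q5, Q8, N14, Q22, Q23, Q24.

8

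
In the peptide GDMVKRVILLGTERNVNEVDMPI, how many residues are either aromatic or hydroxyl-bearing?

Aromatic: F, W, Y. Hydroxyl-bearing: S, T, Y.
Aromatic residues here: none (0).
Hydroxyl-bearing residues here: T12 (1).
(Y belongs to both groups, but none appear in this sequence.) Total = 0 + 1 = 1.

1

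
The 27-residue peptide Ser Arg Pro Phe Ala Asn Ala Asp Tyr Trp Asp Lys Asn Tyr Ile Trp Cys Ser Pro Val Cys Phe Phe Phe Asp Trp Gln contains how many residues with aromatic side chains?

The aromatic amino acids are Phe (F, benzyl), Trp (W, indole), and Tyr (Y, phenol).
Matching residues: Phe4, Tyr9, Trp10, Tyr14, Trp16, Phe22, Phe23, Phe24, Trp26.

9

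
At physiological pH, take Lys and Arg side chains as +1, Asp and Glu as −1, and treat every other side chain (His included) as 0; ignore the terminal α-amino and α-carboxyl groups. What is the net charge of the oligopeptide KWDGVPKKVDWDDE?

-2

Positive (K, R): K1, K7, K8 → +3.
Negative (D, E): D3, D10, D12, D13, E14 → −5.
Net charge = (+3) + (−5) = −2.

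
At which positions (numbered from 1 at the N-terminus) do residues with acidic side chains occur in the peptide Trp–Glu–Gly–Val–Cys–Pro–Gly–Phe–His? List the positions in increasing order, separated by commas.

2

Aspartate (D) and glutamate (E) have carboxylic-acid side chains and are the acidic amino acids.
Matching residues: Glu2.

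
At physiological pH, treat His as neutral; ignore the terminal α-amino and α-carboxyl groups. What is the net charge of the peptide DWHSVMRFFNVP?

0

The side chains ionized at physiological pH are Lys/Arg (+1) and Asp/Glu (−1); with His treated as neutral, nothing else contributes.
Positive (K, R): R7 → +1.
Negative (D, E): D1 → −1.
Net charge = (+1) + (−1) = 0.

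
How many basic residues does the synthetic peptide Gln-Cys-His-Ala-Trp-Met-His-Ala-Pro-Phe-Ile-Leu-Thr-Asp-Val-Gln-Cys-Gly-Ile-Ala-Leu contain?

2

K, R, and H are the three residues with basic side chains (ε-amine, guanidinium, and imidazole respectively).
Matching residues: His3, His7.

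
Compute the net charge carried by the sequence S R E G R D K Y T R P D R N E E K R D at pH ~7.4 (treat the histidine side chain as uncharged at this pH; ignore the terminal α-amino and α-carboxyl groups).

The side chains ionized at physiological pH are Lys/Arg (+1) and Asp/Glu (−1); with His treated as neutral, nothing else contributes.
Positive (K, R): R2, R5, K7, R10, R13, K17, R18 → +7.
Negative (D, E): E3, D6, D12, E15, E16, D19 → −6.
Net charge = (+7) + (−6) = +1.

+1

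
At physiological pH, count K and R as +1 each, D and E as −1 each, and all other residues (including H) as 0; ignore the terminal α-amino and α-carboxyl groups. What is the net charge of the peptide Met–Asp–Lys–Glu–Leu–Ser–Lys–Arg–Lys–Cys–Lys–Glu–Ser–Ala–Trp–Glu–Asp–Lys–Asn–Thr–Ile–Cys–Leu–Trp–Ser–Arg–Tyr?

Positive (K, R): Lys3, Lys7, Arg8, Lys9, Lys11, Lys18, Arg26 → +7.
Negative (D, E): Asp2, Glu4, Glu12, Glu16, Asp17 → −5.
Net charge = (+7) + (−5) = +2.

+2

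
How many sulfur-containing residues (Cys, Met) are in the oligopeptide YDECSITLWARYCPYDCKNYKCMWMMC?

Matching residues: C4, C13, C17, C22, M23, M25, M26, C27.

8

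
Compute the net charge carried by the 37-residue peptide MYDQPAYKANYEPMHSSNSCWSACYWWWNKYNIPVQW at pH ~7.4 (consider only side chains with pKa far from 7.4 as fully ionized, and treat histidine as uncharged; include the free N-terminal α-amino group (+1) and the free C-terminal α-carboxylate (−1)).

At pH ~7.4 the Lys and Arg side chains are protonated (+1), the Asp and Glu side chains are deprotonated (−1), and with His taken as neutral all other side chains carry no charge.
Positive (K, R): K8, K30 → +2.
Negative (D, E): D3, E12 → −2.
The N-terminus (+1) and C-terminus (−1) cancel.
Net charge = (+2) + (−2) = 0.

0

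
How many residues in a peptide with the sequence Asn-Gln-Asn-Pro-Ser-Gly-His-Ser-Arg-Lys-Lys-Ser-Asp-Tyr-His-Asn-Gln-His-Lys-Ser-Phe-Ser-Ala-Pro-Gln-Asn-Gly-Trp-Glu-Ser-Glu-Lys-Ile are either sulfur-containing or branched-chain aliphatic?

1

Sulfur-containing: C, M. Branched-chain aliphatic: I, L, V.
Sulfur-containing residues here: none (0).
Branched-chain aliphatic residues here: Ile33 (1).
The two groups share no amino acid, so total = 0 + 1 = 1.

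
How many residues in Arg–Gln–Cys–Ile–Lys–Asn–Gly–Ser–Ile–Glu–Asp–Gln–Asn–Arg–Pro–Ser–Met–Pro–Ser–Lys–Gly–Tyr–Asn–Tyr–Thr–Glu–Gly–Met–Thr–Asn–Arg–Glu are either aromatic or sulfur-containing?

5

Aromatic: F, W, Y. Sulfur-containing: C, M.
Aromatic residues here: Tyr22, Tyr24 (2).
Sulfur-containing residues here: Cys3, Met17, Met28 (3).
The two groups share no amino acid, so total = 2 + 3 = 5.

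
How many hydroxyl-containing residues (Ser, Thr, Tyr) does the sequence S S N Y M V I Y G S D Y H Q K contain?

6

Matching residues: S1, S2, Y4, Y8, S10, Y12.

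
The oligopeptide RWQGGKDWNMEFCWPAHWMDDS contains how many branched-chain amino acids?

The BCAAs are Val, Leu, and Ile — aliphatic side chains with a branch point.
None of the 22 residues belong to this group.

0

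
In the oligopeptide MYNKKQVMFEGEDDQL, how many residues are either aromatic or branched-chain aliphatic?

Aromatic: F, W, Y. Branched-chain aliphatic: I, L, V.
Aromatic residues here: Y2, F9 (2).
Branched-chain aliphatic residues here: V7, L16 (2).
The two groups share no amino acid, so total = 2 + 2 = 4.

4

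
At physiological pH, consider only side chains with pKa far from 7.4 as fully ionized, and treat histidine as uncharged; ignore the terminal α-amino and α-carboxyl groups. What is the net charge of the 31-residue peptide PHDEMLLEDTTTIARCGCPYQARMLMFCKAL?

Near pH 7.4, K and R contribute +1 each, D and E contribute −1 each, and every other side chain (His included, as stated) is uncharged.
Positive (K, R): R15, R23, K29 → +3.
Negative (D, E): D3, E4, E8, D9 → −4.
Net charge = (+3) + (−4) = −1.

-1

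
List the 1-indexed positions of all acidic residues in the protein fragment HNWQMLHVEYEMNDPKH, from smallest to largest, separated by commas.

9, 11, 14

Only D (aspartate) and E (glutamate) carry a side-chain carboxylic acid.
Matching residues: E9, E11, D14.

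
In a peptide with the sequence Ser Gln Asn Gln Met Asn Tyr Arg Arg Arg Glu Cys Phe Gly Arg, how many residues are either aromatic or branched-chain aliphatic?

2

Aromatic: F, W, Y. Branched-chain aliphatic: I, L, V.
Aromatic residues here: Tyr7, Phe13 (2).
Branched-chain aliphatic residues here: none (0).
The two groups share no amino acid, so total = 2 + 0 = 2.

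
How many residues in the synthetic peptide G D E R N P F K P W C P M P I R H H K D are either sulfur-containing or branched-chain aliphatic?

3

Sulfur-containing: C, M. Branched-chain aliphatic: I, L, V.
Sulfur-containing residues here: C11, M13 (2).
Branched-chain aliphatic residues here: I15 (1).
The two groups share no amino acid, so total = 2 + 1 = 3.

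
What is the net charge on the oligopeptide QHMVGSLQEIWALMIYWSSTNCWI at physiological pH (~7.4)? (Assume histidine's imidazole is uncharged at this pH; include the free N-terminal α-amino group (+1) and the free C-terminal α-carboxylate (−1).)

-1

Near pH 7.4, K and R contribute +1 each, D and E contribute −1 each, and every other side chain (His included, as stated) is uncharged.
Positive (K, R): none → +0.
Negative (D, E): E9 → −1.
The N-terminus (+1) and C-terminus (−1) cancel.
Net charge = (+0) + (−1) = −1.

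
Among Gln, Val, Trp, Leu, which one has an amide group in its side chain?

Asparagine (N) and glutamine (Q) have uncharged amide side chains.
Of the listed options, only Gln belongs to this group.

Gln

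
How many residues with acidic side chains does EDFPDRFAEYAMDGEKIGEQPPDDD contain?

Aspartate (D) and glutamate (E) have carboxylic-acid side chains and are the acidic amino acids.
Matching residues: E1, D2, D5, E9, D13, E15, E19, D23, D24, D25.

10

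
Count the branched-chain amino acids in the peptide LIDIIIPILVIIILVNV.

The BCAAs are Val, Leu, and Ile — aliphatic side chains with a branch point.
Matching residues: L1, I2, I4, I5, I6, I8, L9, V10, I11, I12, I13, L14, V15, V17.

14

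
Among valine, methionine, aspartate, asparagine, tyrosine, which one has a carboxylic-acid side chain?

aspartate

Aspartate (D) and glutamate (E) have carboxylic-acid side chains and are the acidic amino acids.
Of the listed options, only aspartate belongs to this group.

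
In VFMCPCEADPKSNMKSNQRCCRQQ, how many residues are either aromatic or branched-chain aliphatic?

2

Aromatic: F, W, Y. Branched-chain aliphatic: I, L, V.
Aromatic residues here: F2 (1).
Branched-chain aliphatic residues here: V1 (1).
The two groups share no amino acid, so total = 1 + 1 = 2.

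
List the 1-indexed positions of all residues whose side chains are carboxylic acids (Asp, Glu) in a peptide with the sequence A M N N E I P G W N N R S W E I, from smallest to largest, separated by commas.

5, 15

Matching residues: E5, E15.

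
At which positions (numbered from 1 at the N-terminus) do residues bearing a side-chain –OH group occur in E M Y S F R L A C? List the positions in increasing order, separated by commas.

3, 4

Serine (S), threonine (T), and tyrosine (Y) each carry a hydroxyl group on the side chain.
Matching residues: Y3, S4.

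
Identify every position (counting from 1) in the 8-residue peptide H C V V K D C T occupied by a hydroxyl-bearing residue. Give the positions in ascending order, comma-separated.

8

S, T, and Y are the three residues with a side-chain hydroxyl.
Matching residues: T8.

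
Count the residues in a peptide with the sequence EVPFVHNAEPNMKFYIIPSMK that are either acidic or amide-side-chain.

4

Acidic: D, E. Amide-side-chain: N, Q.
Acidic residues here: E1, E9 (2).
Amide-side-chain residues here: N7, N11 (2).
The two groups share no amino acid, so total = 2 + 2 = 4.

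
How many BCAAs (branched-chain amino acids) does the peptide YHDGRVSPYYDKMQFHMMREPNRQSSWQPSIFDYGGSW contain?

2

V, L, and I make up the branched-chain aliphatic group.
Matching residues: V6, I31.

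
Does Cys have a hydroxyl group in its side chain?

No

The –OH-bearing residues are Ser, Thr (aliphatic alcohols), and Tyr (phenol).
Cysteine is not in this group.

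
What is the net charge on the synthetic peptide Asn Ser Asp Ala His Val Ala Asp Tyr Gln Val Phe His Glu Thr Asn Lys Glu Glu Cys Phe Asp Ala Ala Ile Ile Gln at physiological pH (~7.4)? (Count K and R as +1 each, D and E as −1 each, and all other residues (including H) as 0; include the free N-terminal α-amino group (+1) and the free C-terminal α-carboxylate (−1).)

-5

Positive (K, R): Lys17 → +1.
Negative (D, E): Asp3, Asp8, Glu14, Glu18, Glu19, Asp22 → −6.
The N-terminus (+1) and C-terminus (−1) cancel.
Net charge = (+1) + (−6) = −5.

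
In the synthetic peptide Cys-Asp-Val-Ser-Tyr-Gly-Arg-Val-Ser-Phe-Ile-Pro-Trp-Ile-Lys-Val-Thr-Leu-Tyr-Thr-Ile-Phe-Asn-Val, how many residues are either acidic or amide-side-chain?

Acidic: D, E. Amide-side-chain: N, Q.
Acidic residues here: Asp2 (1).
Amide-side-chain residues here: Asn23 (1).
The two groups share no amino acid, so total = 1 + 1 = 2.

2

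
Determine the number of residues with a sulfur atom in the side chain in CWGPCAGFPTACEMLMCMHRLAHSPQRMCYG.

Cysteine (C, thiol) and methionine (M, thioether) are the two sulfur-containing amino acids.
Matching residues: C1, C5, C12, M14, M16, C17, M18, M28, C29.

9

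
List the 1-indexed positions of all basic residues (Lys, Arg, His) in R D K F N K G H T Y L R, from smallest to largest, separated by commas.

Matching residues: R1, K3, K6, H8, R12.

1, 3, 6, 8, 12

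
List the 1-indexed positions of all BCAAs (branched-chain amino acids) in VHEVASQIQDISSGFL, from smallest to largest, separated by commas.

Valine (V), leucine (L), and isoleucine (I) are the branched-chain amino acids.
Matching residues: V1, V4, I8, I11, L16.

1, 4, 8, 11, 16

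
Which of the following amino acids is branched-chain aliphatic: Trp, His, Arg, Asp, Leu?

Leu

The BCAAs are Val, Leu, and Ile — aliphatic side chains with a branch point.
Of the listed options, only Leu belongs to this group.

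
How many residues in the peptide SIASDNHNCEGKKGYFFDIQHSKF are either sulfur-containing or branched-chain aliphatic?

Sulfur-containing: C, M. Branched-chain aliphatic: I, L, V.
Sulfur-containing residues here: C9 (1).
Branched-chain aliphatic residues here: I2, I19 (2).
The two groups share no amino acid, so total = 1 + 2 = 3.

3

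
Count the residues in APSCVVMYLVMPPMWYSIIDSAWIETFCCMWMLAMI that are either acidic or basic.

2

Acidic: D, E. Basic: H, K, R.
Acidic residues here: D20, E25 (2).
Basic residues here: none (0).
The two groups share no amino acid, so total = 2 + 0 = 2.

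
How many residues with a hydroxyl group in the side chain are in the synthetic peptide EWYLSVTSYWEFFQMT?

S, T, and Y are the three residues with a side-chain hydroxyl.
Matching residues: Y3, S5, T7, S8, Y9, T16.

6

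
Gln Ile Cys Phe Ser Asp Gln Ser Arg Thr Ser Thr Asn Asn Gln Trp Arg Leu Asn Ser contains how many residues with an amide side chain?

Only N (asparagine) and Q (glutamine) carry a side-chain carboxamide.
Matching residues: Gln1, Gln7, Asn13, Asn14, Gln15, Asn19.

6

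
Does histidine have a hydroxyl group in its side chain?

S, T, and Y are the three residues with a side-chain hydroxyl.
Histidine is not in this group.

No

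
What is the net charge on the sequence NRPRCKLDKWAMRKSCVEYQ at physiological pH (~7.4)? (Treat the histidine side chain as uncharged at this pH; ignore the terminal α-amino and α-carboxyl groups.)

Near pH 7.4, K and R contribute +1 each, D and E contribute −1 each, and every other side chain (His included, as stated) is uncharged.
Positive (K, R): R2, R4, K6, K9, R13, K14 → +6.
Negative (D, E): D8, E18 → −2.
Net charge = (+6) + (−2) = +4.

+4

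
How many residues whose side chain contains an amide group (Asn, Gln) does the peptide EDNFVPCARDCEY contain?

Matching residues: N3.

1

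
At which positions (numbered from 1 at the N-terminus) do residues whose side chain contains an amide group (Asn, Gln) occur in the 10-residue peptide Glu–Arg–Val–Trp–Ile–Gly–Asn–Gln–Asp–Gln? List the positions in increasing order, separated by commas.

7, 8, 10

Matching residues: Asn7, Gln8, Gln10.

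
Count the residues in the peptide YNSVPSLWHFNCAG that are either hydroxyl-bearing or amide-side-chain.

5

Hydroxyl-bearing: S, T, Y. Amide-side-chain: N, Q.
Hydroxyl-bearing residues here: Y1, S3, S6 (3).
Amide-side-chain residues here: N2, N11 (2).
The two groups share no amino acid, so total = 3 + 2 = 5.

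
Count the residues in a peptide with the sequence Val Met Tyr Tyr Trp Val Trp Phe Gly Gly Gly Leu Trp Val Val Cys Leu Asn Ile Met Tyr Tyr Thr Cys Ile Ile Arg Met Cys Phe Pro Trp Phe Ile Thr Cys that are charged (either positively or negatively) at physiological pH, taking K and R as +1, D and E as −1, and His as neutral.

Charged side chains at pH ~7.4: K, R (positive); D, E (negative).
Matching residues: Arg27.

1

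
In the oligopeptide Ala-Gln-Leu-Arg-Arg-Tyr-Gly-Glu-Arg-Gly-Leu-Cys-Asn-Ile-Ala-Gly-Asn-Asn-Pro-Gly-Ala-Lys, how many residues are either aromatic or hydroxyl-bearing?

Aromatic: F, W, Y. Hydroxyl-bearing: S, T, Y.
Aromatic residues here: Tyr6 (1).
Hydroxyl-bearing residues here: Tyr6 (1).
Y is in both groups, so the 1 Y residue must not be double-counted.
Total = 1 + 1 − 1 = 1.

1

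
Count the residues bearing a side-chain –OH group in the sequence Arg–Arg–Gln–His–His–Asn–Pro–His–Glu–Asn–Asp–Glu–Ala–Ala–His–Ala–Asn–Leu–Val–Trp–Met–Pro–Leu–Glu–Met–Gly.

0

The –OH-bearing residues are Ser, Thr (aliphatic alcohols), and Tyr (phenol).
None of the 26 residues belong to this group.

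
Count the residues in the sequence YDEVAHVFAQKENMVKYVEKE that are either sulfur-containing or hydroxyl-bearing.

3

Sulfur-containing: C, M. Hydroxyl-bearing: S, T, Y.
Sulfur-containing residues here: M14 (1).
Hydroxyl-bearing residues here: Y1, Y17 (2).
The two groups share no amino acid, so total = 1 + 2 = 3.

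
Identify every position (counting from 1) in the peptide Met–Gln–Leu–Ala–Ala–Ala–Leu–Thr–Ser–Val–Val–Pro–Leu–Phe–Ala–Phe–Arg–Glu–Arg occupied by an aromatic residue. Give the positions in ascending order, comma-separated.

14, 16

The aromatic amino acids are Phe (F, benzyl), Trp (W, indole), and Tyr (Y, phenol).
Matching residues: Phe14, Phe16.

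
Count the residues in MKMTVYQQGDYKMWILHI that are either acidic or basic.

4

Acidic: D, E. Basic: H, K, R.
Acidic residues here: D10 (1).
Basic residues here: K2, K12, H17 (3).
The two groups share no amino acid, so total = 1 + 3 = 4.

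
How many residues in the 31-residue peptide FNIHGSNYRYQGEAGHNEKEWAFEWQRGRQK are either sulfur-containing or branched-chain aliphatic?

1

Sulfur-containing: C, M. Branched-chain aliphatic: I, L, V.
Sulfur-containing residues here: none (0).
Branched-chain aliphatic residues here: I3 (1).
The two groups share no amino acid, so total = 0 + 1 = 1.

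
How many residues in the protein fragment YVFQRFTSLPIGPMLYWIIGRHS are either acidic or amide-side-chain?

Acidic: D, E. Amide-side-chain: N, Q.
Acidic residues here: none (0).
Amide-side-chain residues here: Q4 (1).
The two groups share no amino acid, so total = 0 + 1 = 1.

1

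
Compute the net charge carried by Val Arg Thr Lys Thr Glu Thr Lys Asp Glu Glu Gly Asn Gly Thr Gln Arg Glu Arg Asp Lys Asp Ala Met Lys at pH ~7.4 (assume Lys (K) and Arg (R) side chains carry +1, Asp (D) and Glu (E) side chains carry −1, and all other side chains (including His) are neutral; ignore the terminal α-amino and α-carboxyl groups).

Positive (K, R): Arg2, Lys4, Lys8, Arg17, Arg19, Lys21, Lys25 → +7.
Negative (D, E): Glu6, Asp9, Glu10, Glu11, Glu18, Asp20, Asp22 → −7.
Net charge = (+7) + (−7) = 0.

0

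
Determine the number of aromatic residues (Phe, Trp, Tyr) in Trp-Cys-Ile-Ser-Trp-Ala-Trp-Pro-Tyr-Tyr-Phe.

Matching residues: Trp1, Trp5, Trp7, Tyr9, Tyr10, Phe11.

6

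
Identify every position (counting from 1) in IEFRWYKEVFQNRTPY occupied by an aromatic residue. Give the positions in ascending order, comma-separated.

Phenylalanine (F), tryptophan (W), and tyrosine (Y) have aromatic ring side chains.
Matching residues: F3, W5, Y6, F10, Y16.

3, 5, 6, 10, 16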